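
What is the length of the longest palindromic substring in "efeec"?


Input: "efeec"
Checking substrings for palindromes:
  [0:3] "efe" (len 3) => palindrome
  [2:4] "ee" (len 2) => palindrome
Longest palindromic substring: "efe" with length 3

3


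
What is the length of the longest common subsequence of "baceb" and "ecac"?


LCS of "baceb" and "ecac"
DP table:
           e    c    a    c
      0    0    0    0    0
  b   0    0    0    0    0
  a   0    0    0    1    1
  c   0    0    1    1    2
  e   0    1    1    1    2
  b   0    1    1    1    2
LCS length = dp[5][4] = 2

2


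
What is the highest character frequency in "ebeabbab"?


Input: ebeabbab
Character counts:
  'a': 2
  'b': 4
  'e': 2
Maximum frequency: 4

4


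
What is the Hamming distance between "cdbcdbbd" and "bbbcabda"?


Comparing "cdbcdbbd" and "bbbcabda" position by position:
  Position 0: 'c' vs 'b' => differ
  Position 1: 'd' vs 'b' => differ
  Position 2: 'b' vs 'b' => same
  Position 3: 'c' vs 'c' => same
  Position 4: 'd' vs 'a' => differ
  Position 5: 'b' vs 'b' => same
  Position 6: 'b' vs 'd' => differ
  Position 7: 'd' vs 'a' => differ
Total differences (Hamming distance): 5

5


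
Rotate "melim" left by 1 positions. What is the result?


Input: "melim", rotate left by 1
First 1 characters: "m"
Remaining characters: "elim"
Concatenate remaining + first: "elim" + "m" = "elimm"

elimm


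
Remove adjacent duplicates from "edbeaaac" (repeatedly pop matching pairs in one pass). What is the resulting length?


Input: edbeaaac
Stack-based adjacent duplicate removal:
  Read 'e': push. Stack: e
  Read 'd': push. Stack: ed
  Read 'b': push. Stack: edb
  Read 'e': push. Stack: edbe
  Read 'a': push. Stack: edbea
  Read 'a': matches stack top 'a' => pop. Stack: edbe
  Read 'a': push. Stack: edbea
  Read 'c': push. Stack: edbeac
Final stack: "edbeac" (length 6)

6


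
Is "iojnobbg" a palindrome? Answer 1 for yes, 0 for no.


Input: iojnobbg
Reversed: gbbonjoi
  Compare pos 0 ('i') with pos 7 ('g'): MISMATCH
  Compare pos 1 ('o') with pos 6 ('b'): MISMATCH
  Compare pos 2 ('j') with pos 5 ('b'): MISMATCH
  Compare pos 3 ('n') with pos 4 ('o'): MISMATCH
Result: not a palindrome

0


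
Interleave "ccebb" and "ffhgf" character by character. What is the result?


Interleaving "ccebb" and "ffhgf":
  Position 0: 'c' from first, 'f' from second => "cf"
  Position 1: 'c' from first, 'f' from second => "cf"
  Position 2: 'e' from first, 'h' from second => "eh"
  Position 3: 'b' from first, 'g' from second => "bg"
  Position 4: 'b' from first, 'f' from second => "bf"
Result: cfcfehbgbf

cfcfehbgbf


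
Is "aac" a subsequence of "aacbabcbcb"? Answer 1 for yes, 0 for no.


Check if "aac" is a subsequence of "aacbabcbcb"
Greedy scan:
  Position 0 ('a'): matches sub[0] = 'a'
  Position 1 ('a'): matches sub[1] = 'a'
  Position 2 ('c'): matches sub[2] = 'c'
  Position 3 ('b'): no match needed
  Position 4 ('a'): no match needed
  Position 5 ('b'): no match needed
  Position 6 ('c'): no match needed
  Position 7 ('b'): no match needed
  Position 8 ('c'): no match needed
  Position 9 ('b'): no match needed
All 3 characters matched => is a subsequence

1


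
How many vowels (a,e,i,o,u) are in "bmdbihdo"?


Input: bmdbihdo
Checking each character:
  'b' at position 0: consonant
  'm' at position 1: consonant
  'd' at position 2: consonant
  'b' at position 3: consonant
  'i' at position 4: vowel (running total: 1)
  'h' at position 5: consonant
  'd' at position 6: consonant
  'o' at position 7: vowel (running total: 2)
Total vowels: 2

2


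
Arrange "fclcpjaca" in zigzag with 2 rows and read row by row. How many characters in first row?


Zigzag "fclcpjaca" into 2 rows:
Placing characters:
  'f' => row 0
  'c' => row 1
  'l' => row 0
  'c' => row 1
  'p' => row 0
  'j' => row 1
  'a' => row 0
  'c' => row 1
  'a' => row 0
Rows:
  Row 0: "flpaa"
  Row 1: "ccjc"
First row length: 5

5


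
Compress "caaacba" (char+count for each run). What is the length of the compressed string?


Input: caaacba
Runs:
  'c' x 1 => "c1"
  'a' x 3 => "a3"
  'c' x 1 => "c1"
  'b' x 1 => "b1"
  'a' x 1 => "a1"
Compressed: "c1a3c1b1a1"
Compressed length: 10

10


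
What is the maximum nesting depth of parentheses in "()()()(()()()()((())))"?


Input: "()()()(()()()()((())))"
Tracking depth:
  Position 0 '(': depth becomes 1
  Position 1 ')': depth becomes 0
  Position 2 '(': depth becomes 1
  Position 3 ')': depth becomes 0
  Position 4 '(': depth becomes 1
  Position 5 ')': depth becomes 0
  Position 6 '(': depth becomes 1
  Position 7 '(': depth becomes 2
  Position 8 ')': depth becomes 1
  Position 9 '(': depth becomes 2
  Position 10 ')': depth becomes 1
  Position 11 '(': depth becomes 2
  Position 12 ')': depth becomes 1
  Position 13 '(': depth becomes 2
  Position 14 ')': depth becomes 1
  Position 15 '(': depth becomes 2
  Position 16 '(': depth becomes 3
  Position 17 '(': depth becomes 4
  Position 18 ')': depth becomes 3
  Position 19 ')': depth becomes 2
  Position 20 ')': depth becomes 1
  Position 21 ')': depth becomes 0
Maximum depth reached: 4

4


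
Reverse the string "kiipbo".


Input: kiipbo
Reading characters right to left:
  Position 5: 'o'
  Position 4: 'b'
  Position 3: 'p'
  Position 2: 'i'
  Position 1: 'i'
  Position 0: 'k'
Reversed: obpiik

obpiik


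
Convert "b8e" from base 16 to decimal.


Input: "b8e" in base 16
Positional expansion:
  Digit 'b' (value 11) x 16^2 = 2816
  Digit '8' (value 8) x 16^1 = 128
  Digit 'e' (value 14) x 16^0 = 14
Sum = 2958

2958


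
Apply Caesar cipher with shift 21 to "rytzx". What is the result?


Caesar cipher: shift "rytzx" by 21
  'r' (pos 17) + 21 = pos 12 = 'm'
  'y' (pos 24) + 21 = pos 19 = 't'
  't' (pos 19) + 21 = pos 14 = 'o'
  'z' (pos 25) + 21 = pos 20 = 'u'
  'x' (pos 23) + 21 = pos 18 = 's'
Result: mtous

mtous


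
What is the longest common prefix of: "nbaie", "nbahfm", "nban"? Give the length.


Words: nbaie, nbahfm, nban
  Position 0: all 'n' => match
  Position 1: all 'b' => match
  Position 2: all 'a' => match
  Position 3: ('i', 'h', 'n') => mismatch, stop
LCP = "nba" (length 3)

3


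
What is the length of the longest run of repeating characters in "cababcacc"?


Input: "cababcacc"
Scanning for longest run:
  Position 1 ('a'): new char, reset run to 1
  Position 2 ('b'): new char, reset run to 1
  Position 3 ('a'): new char, reset run to 1
  Position 4 ('b'): new char, reset run to 1
  Position 5 ('c'): new char, reset run to 1
  Position 6 ('a'): new char, reset run to 1
  Position 7 ('c'): new char, reset run to 1
  Position 8 ('c'): continues run of 'c', length=2
Longest run: 'c' with length 2

2


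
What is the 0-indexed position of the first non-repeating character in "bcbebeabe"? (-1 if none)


Input: bcbebeabe
Character frequencies:
  'a': 1
  'b': 4
  'c': 1
  'e': 3
Scanning left to right for freq == 1:
  Position 0 ('b'): freq=4, skip
  Position 1 ('c'): unique! => answer = 1

1


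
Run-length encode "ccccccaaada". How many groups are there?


Input: ccccccaaada
Scanning for consecutive runs:
  Group 1: 'c' x 6 (positions 0-5)
  Group 2: 'a' x 3 (positions 6-8)
  Group 3: 'd' x 1 (positions 9-9)
  Group 4: 'a' x 1 (positions 10-10)
Total groups: 4

4


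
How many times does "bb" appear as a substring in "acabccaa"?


Searching for "bb" in "acabccaa"
Scanning each position:
  Position 0: "ac" => no
  Position 1: "ca" => no
  Position 2: "ab" => no
  Position 3: "bc" => no
  Position 4: "cc" => no
  Position 5: "ca" => no
  Position 6: "aa" => no
Total occurrences: 0

0


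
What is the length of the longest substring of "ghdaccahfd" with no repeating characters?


Input: "ghdaccahfd"
Sliding window (track last position of each char):
  Position 0 ('g'): window [0,0] length 1 -- new best
  Position 1 ('h'): window [0,1] length 2 -- new best
  Position 2 ('d'): window [0,2] length 3 -- new best
  Position 3 ('a'): window [0,3] length 4 -- new best
  Position 4 ('c'): window [0,4] length 5 -- new best
  Position 5 ('c'): repeat (last at 4), move window start to 5
  Position 5 ('c'): window [5,5] length 1
  Position 6 ('a'): window [5,6] length 2
  Position 7 ('h'): window [5,7] length 3
  Position 8 ('f'): window [5,8] length 4
  Position 9 ('d'): window [5,9] length 5
Longest substring with no repeats: "ghdac" with length 5

5


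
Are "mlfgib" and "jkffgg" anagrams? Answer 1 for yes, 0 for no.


Strings: "mlfgib", "jkffgg"
Sorted first:  bfgilm
Sorted second: ffggjk
Differ at position 0: 'b' vs 'f' => not anagrams

0


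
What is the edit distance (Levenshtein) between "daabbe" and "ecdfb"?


Computing edit distance: "daabbe" -> "ecdfb"
DP table:
           e    c    d    f    b
      0    1    2    3    4    5
  d   1    1    2    2    3    4
  a   2    2    2    3    3    4
  a   3    3    3    3    4    4
  b   4    4    4    4    4    4
  b   5    5    5    5    5    4
  e   6    5    6    6    6    5
Edit distance = dp[6][5] = 5

5


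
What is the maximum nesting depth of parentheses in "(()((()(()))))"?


Input: "(()((()(()))))"
Tracking depth:
  Position 0 '(': depth becomes 1
  Position 1 '(': depth becomes 2
  Position 2 ')': depth becomes 1
  Position 3 '(': depth becomes 2
  Position 4 '(': depth becomes 3
  Position 5 '(': depth becomes 4
  Position 6 ')': depth becomes 3
  Position 7 '(': depth becomes 4
  Position 8 '(': depth becomes 5
  Position 9 ')': depth becomes 4
  Position 10 ')': depth becomes 3
  Position 11 ')': depth becomes 2
  Position 12 ')': depth becomes 1
  Position 13 ')': depth becomes 0
Maximum depth reached: 5

5


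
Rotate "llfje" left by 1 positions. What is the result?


Input: "llfje", rotate left by 1
First 1 characters: "l"
Remaining characters: "lfje"
Concatenate remaining + first: "lfje" + "l" = "lfjel"

lfjel


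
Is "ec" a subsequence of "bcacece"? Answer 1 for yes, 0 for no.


Check if "ec" is a subsequence of "bcacece"
Greedy scan:
  Position 0 ('b'): no match needed
  Position 1 ('c'): no match needed
  Position 2 ('a'): no match needed
  Position 3 ('c'): no match needed
  Position 4 ('e'): matches sub[0] = 'e'
  Position 5 ('c'): matches sub[1] = 'c'
  Position 6 ('e'): no match needed
All 2 characters matched => is a subsequence

1


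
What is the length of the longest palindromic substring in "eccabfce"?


Input: "eccabfce"
Checking substrings for palindromes:
  [1:3] "cc" (len 2) => palindrome
Longest palindromic substring: "cc" with length 2

2


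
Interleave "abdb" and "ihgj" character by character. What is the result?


Interleaving "abdb" and "ihgj":
  Position 0: 'a' from first, 'i' from second => "ai"
  Position 1: 'b' from first, 'h' from second => "bh"
  Position 2: 'd' from first, 'g' from second => "dg"
  Position 3: 'b' from first, 'j' from second => "bj"
Result: aibhdgbj

aibhdgbj


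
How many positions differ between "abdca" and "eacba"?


Comparing "abdca" and "eacba" position by position:
  Position 0: 'a' vs 'e' => DIFFER
  Position 1: 'b' vs 'a' => DIFFER
  Position 2: 'd' vs 'c' => DIFFER
  Position 3: 'c' vs 'b' => DIFFER
  Position 4: 'a' vs 'a' => same
Positions that differ: 4

4


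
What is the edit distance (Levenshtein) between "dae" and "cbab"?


Computing edit distance: "dae" -> "cbab"
DP table:
           c    b    a    b
      0    1    2    3    4
  d   1    1    2    3    4
  a   2    2    2    2    3
  e   3    3    3    3    3
Edit distance = dp[3][4] = 3

3


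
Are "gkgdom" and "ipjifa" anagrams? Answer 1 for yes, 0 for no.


Strings: "gkgdom", "ipjifa"
Sorted first:  dggkmo
Sorted second: afiijp
Differ at position 0: 'd' vs 'a' => not anagrams

0


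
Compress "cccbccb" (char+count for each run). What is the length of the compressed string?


Input: cccbccb
Runs:
  'c' x 3 => "c3"
  'b' x 1 => "b1"
  'c' x 2 => "c2"
  'b' x 1 => "b1"
Compressed: "c3b1c2b1"
Compressed length: 8

8


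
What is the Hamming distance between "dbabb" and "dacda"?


Comparing "dbabb" and "dacda" position by position:
  Position 0: 'd' vs 'd' => same
  Position 1: 'b' vs 'a' => differ
  Position 2: 'a' vs 'c' => differ
  Position 3: 'b' vs 'd' => differ
  Position 4: 'b' vs 'a' => differ
Total differences (Hamming distance): 4

4


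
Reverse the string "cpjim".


Input: cpjim
Reading characters right to left:
  Position 4: 'm'
  Position 3: 'i'
  Position 2: 'j'
  Position 1: 'p'
  Position 0: 'c'
Reversed: mijpc

mijpc


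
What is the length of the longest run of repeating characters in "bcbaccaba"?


Input: "bcbaccaba"
Scanning for longest run:
  Position 1 ('c'): new char, reset run to 1
  Position 2 ('b'): new char, reset run to 1
  Position 3 ('a'): new char, reset run to 1
  Position 4 ('c'): new char, reset run to 1
  Position 5 ('c'): continues run of 'c', length=2
  Position 6 ('a'): new char, reset run to 1
  Position 7 ('b'): new char, reset run to 1
  Position 8 ('a'): new char, reset run to 1
Longest run: 'c' with length 2

2


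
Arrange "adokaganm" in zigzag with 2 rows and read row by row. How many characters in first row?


Zigzag "adokaganm" into 2 rows:
Placing characters:
  'a' => row 0
  'd' => row 1
  'o' => row 0
  'k' => row 1
  'a' => row 0
  'g' => row 1
  'a' => row 0
  'n' => row 1
  'm' => row 0
Rows:
  Row 0: "aoaam"
  Row 1: "dkgn"
First row length: 5

5


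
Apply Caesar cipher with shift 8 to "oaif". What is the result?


Caesar cipher: shift "oaif" by 8
  'o' (pos 14) + 8 = pos 22 = 'w'
  'a' (pos 0) + 8 = pos 8 = 'i'
  'i' (pos 8) + 8 = pos 16 = 'q'
  'f' (pos 5) + 8 = pos 13 = 'n'
Result: wiqn

wiqn


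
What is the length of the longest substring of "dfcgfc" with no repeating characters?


Input: "dfcgfc"
Sliding window (track last position of each char):
  Position 0 ('d'): window [0,0] length 1 -- new best
  Position 1 ('f'): window [0,1] length 2 -- new best
  Position 2 ('c'): window [0,2] length 3 -- new best
  Position 3 ('g'): window [0,3] length 4 -- new best
  Position 4 ('f'): repeat (last at 1), move window start to 2
  Position 4 ('f'): window [2,4] length 3
  Position 5 ('c'): repeat (last at 2), move window start to 3
  Position 5 ('c'): window [3,5] length 3
Longest substring with no repeats: "dfcg" with length 4

4


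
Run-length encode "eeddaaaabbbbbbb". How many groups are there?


Input: eeddaaaabbbbbbb
Scanning for consecutive runs:
  Group 1: 'e' x 2 (positions 0-1)
  Group 2: 'd' x 2 (positions 2-3)
  Group 3: 'a' x 4 (positions 4-7)
  Group 4: 'b' x 7 (positions 8-14)
Total groups: 4

4


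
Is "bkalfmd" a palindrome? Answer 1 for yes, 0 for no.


Input: bkalfmd
Reversed: dmflakb
  Compare pos 0 ('b') with pos 6 ('d'): MISMATCH
  Compare pos 1 ('k') with pos 5 ('m'): MISMATCH
  Compare pos 2 ('a') with pos 4 ('f'): MISMATCH
Result: not a palindrome

0


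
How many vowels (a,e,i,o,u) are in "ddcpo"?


Input: ddcpo
Checking each character:
  'd' at position 0: consonant
  'd' at position 1: consonant
  'c' at position 2: consonant
  'p' at position 3: consonant
  'o' at position 4: vowel (running total: 1)
Total vowels: 1

1


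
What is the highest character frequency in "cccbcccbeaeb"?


Input: cccbcccbeaeb
Character counts:
  'a': 1
  'b': 3
  'c': 6
  'e': 2
Maximum frequency: 6

6


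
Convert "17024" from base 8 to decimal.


Input: "17024" in base 8
Positional expansion:
  Digit '1' (value 1) x 8^4 = 4096
  Digit '7' (value 7) x 8^3 = 3584
  Digit '0' (value 0) x 8^2 = 0
  Digit '2' (value 2) x 8^1 = 16
  Digit '4' (value 4) x 8^0 = 4
Sum = 7700

7700


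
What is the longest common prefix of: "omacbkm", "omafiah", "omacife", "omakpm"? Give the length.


Words: omacbkm, omafiah, omacife, omakpm
  Position 0: all 'o' => match
  Position 1: all 'm' => match
  Position 2: all 'a' => match
  Position 3: ('c', 'f', 'c', 'k') => mismatch, stop
LCP = "oma" (length 3)

3


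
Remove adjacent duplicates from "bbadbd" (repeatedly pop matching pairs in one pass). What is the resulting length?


Input: bbadbd
Stack-based adjacent duplicate removal:
  Read 'b': push. Stack: b
  Read 'b': matches stack top 'b' => pop. Stack: (empty)
  Read 'a': push. Stack: a
  Read 'd': push. Stack: ad
  Read 'b': push. Stack: adb
  Read 'd': push. Stack: adbd
Final stack: "adbd" (length 4)

4


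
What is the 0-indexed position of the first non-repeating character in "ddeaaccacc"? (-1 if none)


Input: ddeaaccacc
Character frequencies:
  'a': 3
  'c': 4
  'd': 2
  'e': 1
Scanning left to right for freq == 1:
  Position 0 ('d'): freq=2, skip
  Position 1 ('d'): freq=2, skip
  Position 2 ('e'): unique! => answer = 2

2


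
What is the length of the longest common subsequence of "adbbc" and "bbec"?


LCS of "adbbc" and "bbec"
DP table:
           b    b    e    c
      0    0    0    0    0
  a   0    0    0    0    0
  d   0    0    0    0    0
  b   0    1    1    1    1
  b   0    1    2    2    2
  c   0    1    2    2    3
LCS length = dp[5][4] = 3

3


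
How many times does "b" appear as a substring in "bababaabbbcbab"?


Searching for "b" in "bababaabbbcbab"
Scanning each position:
  Position 0: "b" => MATCH
  Position 1: "a" => no
  Position 2: "b" => MATCH
  Position 3: "a" => no
  Position 4: "b" => MATCH
  Position 5: "a" => no
  Position 6: "a" => no
  Position 7: "b" => MATCH
  Position 8: "b" => MATCH
  Position 9: "b" => MATCH
  Position 10: "c" => no
  Position 11: "b" => MATCH
  Position 12: "a" => no
  Position 13: "b" => MATCH
Total occurrences: 8

8


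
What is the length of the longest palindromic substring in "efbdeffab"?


Input: "efbdeffab"
Checking substrings for palindromes:
  [5:7] "ff" (len 2) => palindrome
Longest palindromic substring: "ff" with length 2

2


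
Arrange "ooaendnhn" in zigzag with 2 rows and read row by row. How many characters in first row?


Zigzag "ooaendnhn" into 2 rows:
Placing characters:
  'o' => row 0
  'o' => row 1
  'a' => row 0
  'e' => row 1
  'n' => row 0
  'd' => row 1
  'n' => row 0
  'h' => row 1
  'n' => row 0
Rows:
  Row 0: "oannn"
  Row 1: "oedh"
First row length: 5

5


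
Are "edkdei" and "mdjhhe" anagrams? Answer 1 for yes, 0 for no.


Strings: "edkdei", "mdjhhe"
Sorted first:  ddeeik
Sorted second: dehhjm
Differ at position 1: 'd' vs 'e' => not anagrams

0


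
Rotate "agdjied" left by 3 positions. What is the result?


Input: "agdjied", rotate left by 3
First 3 characters: "agd"
Remaining characters: "jied"
Concatenate remaining + first: "jied" + "agd" = "jiedagd"

jiedagd


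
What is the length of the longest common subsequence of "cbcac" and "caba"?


LCS of "cbcac" and "caba"
DP table:
           c    a    b    a
      0    0    0    0    0
  c   0    1    1    1    1
  b   0    1    1    2    2
  c   0    1    1    2    2
  a   0    1    2    2    3
  c   0    1    2    2    3
LCS length = dp[5][4] = 3

3


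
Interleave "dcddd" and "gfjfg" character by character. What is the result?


Interleaving "dcddd" and "gfjfg":
  Position 0: 'd' from first, 'g' from second => "dg"
  Position 1: 'c' from first, 'f' from second => "cf"
  Position 2: 'd' from first, 'j' from second => "dj"
  Position 3: 'd' from first, 'f' from second => "df"
  Position 4: 'd' from first, 'g' from second => "dg"
Result: dgcfdjdfdg

dgcfdjdfdg


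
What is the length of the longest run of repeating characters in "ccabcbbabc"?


Input: "ccabcbbabc"
Scanning for longest run:
  Position 1 ('c'): continues run of 'c', length=2
  Position 2 ('a'): new char, reset run to 1
  Position 3 ('b'): new char, reset run to 1
  Position 4 ('c'): new char, reset run to 1
  Position 5 ('b'): new char, reset run to 1
  Position 6 ('b'): continues run of 'b', length=2
  Position 7 ('a'): new char, reset run to 1
  Position 8 ('b'): new char, reset run to 1
  Position 9 ('c'): new char, reset run to 1
Longest run: 'c' with length 2

2


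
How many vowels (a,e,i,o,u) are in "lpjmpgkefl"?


Input: lpjmpgkefl
Checking each character:
  'l' at position 0: consonant
  'p' at position 1: consonant
  'j' at position 2: consonant
  'm' at position 3: consonant
  'p' at position 4: consonant
  'g' at position 5: consonant
  'k' at position 6: consonant
  'e' at position 7: vowel (running total: 1)
  'f' at position 8: consonant
  'l' at position 9: consonant
Total vowels: 1

1


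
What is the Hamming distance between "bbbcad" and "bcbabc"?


Comparing "bbbcad" and "bcbabc" position by position:
  Position 0: 'b' vs 'b' => same
  Position 1: 'b' vs 'c' => differ
  Position 2: 'b' vs 'b' => same
  Position 3: 'c' vs 'a' => differ
  Position 4: 'a' vs 'b' => differ
  Position 5: 'd' vs 'c' => differ
Total differences (Hamming distance): 4

4


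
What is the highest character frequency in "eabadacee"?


Input: eabadacee
Character counts:
  'a': 3
  'b': 1
  'c': 1
  'd': 1
  'e': 3
Maximum frequency: 3

3


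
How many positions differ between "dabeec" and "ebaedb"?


Comparing "dabeec" and "ebaedb" position by position:
  Position 0: 'd' vs 'e' => DIFFER
  Position 1: 'a' vs 'b' => DIFFER
  Position 2: 'b' vs 'a' => DIFFER
  Position 3: 'e' vs 'e' => same
  Position 4: 'e' vs 'd' => DIFFER
  Position 5: 'c' vs 'b' => DIFFER
Positions that differ: 5

5


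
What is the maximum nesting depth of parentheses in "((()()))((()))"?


Input: "((()()))((()))"
Tracking depth:
  Position 0 '(': depth becomes 1
  Position 1 '(': depth becomes 2
  Position 2 '(': depth becomes 3
  Position 3 ')': depth becomes 2
  Position 4 '(': depth becomes 3
  Position 5 ')': depth becomes 2
  Position 6 ')': depth becomes 1
  Position 7 ')': depth becomes 0
  Position 8 '(': depth becomes 1
  Position 9 '(': depth becomes 2
  Position 10 '(': depth becomes 3
  Position 11 ')': depth becomes 2
  Position 12 ')': depth becomes 1
  Position 13 ')': depth becomes 0
Maximum depth reached: 3

3


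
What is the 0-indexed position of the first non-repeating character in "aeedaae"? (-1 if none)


Input: aeedaae
Character frequencies:
  'a': 3
  'd': 1
  'e': 3
Scanning left to right for freq == 1:
  Position 0 ('a'): freq=3, skip
  Position 1 ('e'): freq=3, skip
  Position 2 ('e'): freq=3, skip
  Position 3 ('d'): unique! => answer = 3

3


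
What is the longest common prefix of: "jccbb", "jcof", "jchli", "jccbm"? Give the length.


Words: jccbb, jcof, jchli, jccbm
  Position 0: all 'j' => match
  Position 1: all 'c' => match
  Position 2: ('c', 'o', 'h', 'c') => mismatch, stop
LCP = "jc" (length 2)

2


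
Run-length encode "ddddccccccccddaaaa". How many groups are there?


Input: ddddccccccccddaaaa
Scanning for consecutive runs:
  Group 1: 'd' x 4 (positions 0-3)
  Group 2: 'c' x 8 (positions 4-11)
  Group 3: 'd' x 2 (positions 12-13)
  Group 4: 'a' x 4 (positions 14-17)
Total groups: 4

4


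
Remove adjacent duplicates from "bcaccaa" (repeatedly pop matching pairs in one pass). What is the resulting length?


Input: bcaccaa
Stack-based adjacent duplicate removal:
  Read 'b': push. Stack: b
  Read 'c': push. Stack: bc
  Read 'a': push. Stack: bca
  Read 'c': push. Stack: bcac
  Read 'c': matches stack top 'c' => pop. Stack: bca
  Read 'a': matches stack top 'a' => pop. Stack: bc
  Read 'a': push. Stack: bca
Final stack: "bca" (length 3)

3


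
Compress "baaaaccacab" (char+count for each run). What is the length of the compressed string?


Input: baaaaccacab
Runs:
  'b' x 1 => "b1"
  'a' x 4 => "a4"
  'c' x 2 => "c2"
  'a' x 1 => "a1"
  'c' x 1 => "c1"
  'a' x 1 => "a1"
  'b' x 1 => "b1"
Compressed: "b1a4c2a1c1a1b1"
Compressed length: 14

14


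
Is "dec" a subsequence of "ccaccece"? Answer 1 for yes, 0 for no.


Check if "dec" is a subsequence of "ccaccece"
Greedy scan:
  Position 0 ('c'): no match needed
  Position 1 ('c'): no match needed
  Position 2 ('a'): no match needed
  Position 3 ('c'): no match needed
  Position 4 ('c'): no match needed
  Position 5 ('e'): no match needed
  Position 6 ('c'): no match needed
  Position 7 ('e'): no match needed
Only matched 0/3 characters => not a subsequence

0


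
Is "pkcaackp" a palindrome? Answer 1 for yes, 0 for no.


Input: pkcaackp
Reversed: pkcaackp
  Compare pos 0 ('p') with pos 7 ('p'): match
  Compare pos 1 ('k') with pos 6 ('k'): match
  Compare pos 2 ('c') with pos 5 ('c'): match
  Compare pos 3 ('a') with pos 4 ('a'): match
Result: palindrome

1


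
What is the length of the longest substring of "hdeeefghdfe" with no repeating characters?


Input: "hdeeefghdfe"
Sliding window (track last position of each char):
  Position 0 ('h'): window [0,0] length 1 -- new best
  Position 1 ('d'): window [0,1] length 2 -- new best
  Position 2 ('e'): window [0,2] length 3 -- new best
  Position 3 ('e'): repeat (last at 2), move window start to 3
  Position 3 ('e'): window [3,3] length 1
  Position 4 ('e'): repeat (last at 3), move window start to 4
  Position 4 ('e'): window [4,4] length 1
  Position 5 ('f'): window [4,5] length 2
  Position 6 ('g'): window [4,6] length 3
  Position 7 ('h'): window [4,7] length 4 -- new best
  Position 8 ('d'): window [4,8] length 5 -- new best
  Position 9 ('f'): repeat (last at 5), move window start to 6
  Position 9 ('f'): window [6,9] length 4
  Position 10 ('e'): window [6,10] length 5
Longest substring with no repeats: "efghd" with length 5

5


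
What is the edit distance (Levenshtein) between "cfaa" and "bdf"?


Computing edit distance: "cfaa" -> "bdf"
DP table:
           b    d    f
      0    1    2    3
  c   1    1    2    3
  f   2    2    2    2
  a   3    3    3    3
  a   4    4    4    4
Edit distance = dp[4][3] = 4

4


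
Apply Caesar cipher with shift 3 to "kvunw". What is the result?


Caesar cipher: shift "kvunw" by 3
  'k' (pos 10) + 3 = pos 13 = 'n'
  'v' (pos 21) + 3 = pos 24 = 'y'
  'u' (pos 20) + 3 = pos 23 = 'x'
  'n' (pos 13) + 3 = pos 16 = 'q'
  'w' (pos 22) + 3 = pos 25 = 'z'
Result: nyxqz

nyxqz


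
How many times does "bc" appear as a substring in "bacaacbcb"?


Searching for "bc" in "bacaacbcb"
Scanning each position:
  Position 0: "ba" => no
  Position 1: "ac" => no
  Position 2: "ca" => no
  Position 3: "aa" => no
  Position 4: "ac" => no
  Position 5: "cb" => no
  Position 6: "bc" => MATCH
  Position 7: "cb" => no
Total occurrences: 1

1


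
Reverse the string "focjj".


Input: focjj
Reading characters right to left:
  Position 4: 'j'
  Position 3: 'j'
  Position 2: 'c'
  Position 1: 'o'
  Position 0: 'f'
Reversed: jjcof

jjcof


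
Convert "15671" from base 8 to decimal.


Input: "15671" in base 8
Positional expansion:
  Digit '1' (value 1) x 8^4 = 4096
  Digit '5' (value 5) x 8^3 = 2560
  Digit '6' (value 6) x 8^2 = 384
  Digit '7' (value 7) x 8^1 = 56
  Digit '1' (value 1) x 8^0 = 1
Sum = 7097

7097


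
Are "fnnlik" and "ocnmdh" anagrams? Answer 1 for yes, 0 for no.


Strings: "fnnlik", "ocnmdh"
Sorted first:  fiklnn
Sorted second: cdhmno
Differ at position 0: 'f' vs 'c' => not anagrams

0


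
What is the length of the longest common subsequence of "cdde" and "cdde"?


LCS of "cdde" and "cdde"
DP table:
           c    d    d    e
      0    0    0    0    0
  c   0    1    1    1    1
  d   0    1    2    2    2
  d   0    1    2    3    3
  e   0    1    2    3    4
LCS length = dp[4][4] = 4

4


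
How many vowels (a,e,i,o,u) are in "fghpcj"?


Input: fghpcj
Checking each character:
  'f' at position 0: consonant
  'g' at position 1: consonant
  'h' at position 2: consonant
  'p' at position 3: consonant
  'c' at position 4: consonant
  'j' at position 5: consonant
Total vowels: 0

0


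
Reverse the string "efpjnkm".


Input: efpjnkm
Reading characters right to left:
  Position 6: 'm'
  Position 5: 'k'
  Position 4: 'n'
  Position 3: 'j'
  Position 2: 'p'
  Position 1: 'f'
  Position 0: 'e'
Reversed: mknjpfe

mknjpfe


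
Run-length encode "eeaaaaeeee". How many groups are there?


Input: eeaaaaeeee
Scanning for consecutive runs:
  Group 1: 'e' x 2 (positions 0-1)
  Group 2: 'a' x 4 (positions 2-5)
  Group 3: 'e' x 4 (positions 6-9)
Total groups: 3

3


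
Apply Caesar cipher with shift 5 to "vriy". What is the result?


Caesar cipher: shift "vriy" by 5
  'v' (pos 21) + 5 = pos 0 = 'a'
  'r' (pos 17) + 5 = pos 22 = 'w'
  'i' (pos 8) + 5 = pos 13 = 'n'
  'y' (pos 24) + 5 = pos 3 = 'd'
Result: awnd

awnd


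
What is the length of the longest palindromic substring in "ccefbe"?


Input: "ccefbe"
Checking substrings for palindromes:
  [0:2] "cc" (len 2) => palindrome
Longest palindromic substring: "cc" with length 2

2


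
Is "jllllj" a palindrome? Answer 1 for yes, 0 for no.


Input: jllllj
Reversed: jllllj
  Compare pos 0 ('j') with pos 5 ('j'): match
  Compare pos 1 ('l') with pos 4 ('l'): match
  Compare pos 2 ('l') with pos 3 ('l'): match
Result: palindrome

1


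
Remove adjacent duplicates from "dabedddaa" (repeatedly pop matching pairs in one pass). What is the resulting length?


Input: dabedddaa
Stack-based adjacent duplicate removal:
  Read 'd': push. Stack: d
  Read 'a': push. Stack: da
  Read 'b': push. Stack: dab
  Read 'e': push. Stack: dabe
  Read 'd': push. Stack: dabed
  Read 'd': matches stack top 'd' => pop. Stack: dabe
  Read 'd': push. Stack: dabed
  Read 'a': push. Stack: dabeda
  Read 'a': matches stack top 'a' => pop. Stack: dabed
Final stack: "dabed" (length 5)

5


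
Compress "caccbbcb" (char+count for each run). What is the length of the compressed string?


Input: caccbbcb
Runs:
  'c' x 1 => "c1"
  'a' x 1 => "a1"
  'c' x 2 => "c2"
  'b' x 2 => "b2"
  'c' x 1 => "c1"
  'b' x 1 => "b1"
Compressed: "c1a1c2b2c1b1"
Compressed length: 12

12


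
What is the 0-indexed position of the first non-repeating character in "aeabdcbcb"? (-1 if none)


Input: aeabdcbcb
Character frequencies:
  'a': 2
  'b': 3
  'c': 2
  'd': 1
  'e': 1
Scanning left to right for freq == 1:
  Position 0 ('a'): freq=2, skip
  Position 1 ('e'): unique! => answer = 1

1


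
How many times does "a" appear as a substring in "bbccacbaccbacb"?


Searching for "a" in "bbccacbaccbacb"
Scanning each position:
  Position 0: "b" => no
  Position 1: "b" => no
  Position 2: "c" => no
  Position 3: "c" => no
  Position 4: "a" => MATCH
  Position 5: "c" => no
  Position 6: "b" => no
  Position 7: "a" => MATCH
  Position 8: "c" => no
  Position 9: "c" => no
  Position 10: "b" => no
  Position 11: "a" => MATCH
  Position 12: "c" => no
  Position 13: "b" => no
Total occurrences: 3

3


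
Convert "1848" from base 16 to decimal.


Input: "1848" in base 16
Positional expansion:
  Digit '1' (value 1) x 16^3 = 4096
  Digit '8' (value 8) x 16^2 = 2048
  Digit '4' (value 4) x 16^1 = 64
  Digit '8' (value 8) x 16^0 = 8
Sum = 6216

6216


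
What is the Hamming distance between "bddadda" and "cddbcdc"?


Comparing "bddadda" and "cddbcdc" position by position:
  Position 0: 'b' vs 'c' => differ
  Position 1: 'd' vs 'd' => same
  Position 2: 'd' vs 'd' => same
  Position 3: 'a' vs 'b' => differ
  Position 4: 'd' vs 'c' => differ
  Position 5: 'd' vs 'd' => same
  Position 6: 'a' vs 'c' => differ
Total differences (Hamming distance): 4

4


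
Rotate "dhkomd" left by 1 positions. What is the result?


Input: "dhkomd", rotate left by 1
First 1 characters: "d"
Remaining characters: "hkomd"
Concatenate remaining + first: "hkomd" + "d" = "hkomdd"

hkomdd


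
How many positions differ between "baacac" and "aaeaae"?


Comparing "baacac" and "aaeaae" position by position:
  Position 0: 'b' vs 'a' => DIFFER
  Position 1: 'a' vs 'a' => same
  Position 2: 'a' vs 'e' => DIFFER
  Position 3: 'c' vs 'a' => DIFFER
  Position 4: 'a' vs 'a' => same
  Position 5: 'c' vs 'e' => DIFFER
Positions that differ: 4

4


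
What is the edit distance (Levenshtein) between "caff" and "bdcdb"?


Computing edit distance: "caff" -> "bdcdb"
DP table:
           b    d    c    d    b
      0    1    2    3    4    5
  c   1    1    2    2    3    4
  a   2    2    2    3    3    4
  f   3    3    3    3    4    4
  f   4    4    4    4    4    5
Edit distance = dp[4][5] = 5

5


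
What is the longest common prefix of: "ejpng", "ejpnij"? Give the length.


Words: ejpng, ejpnij
  Position 0: all 'e' => match
  Position 1: all 'j' => match
  Position 2: all 'p' => match
  Position 3: all 'n' => match
  Position 4: ('g', 'i') => mismatch, stop
LCP = "ejpn" (length 4)

4


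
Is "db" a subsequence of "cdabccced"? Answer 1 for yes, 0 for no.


Check if "db" is a subsequence of "cdabccced"
Greedy scan:
  Position 0 ('c'): no match needed
  Position 1 ('d'): matches sub[0] = 'd'
  Position 2 ('a'): no match needed
  Position 3 ('b'): matches sub[1] = 'b'
  Position 4 ('c'): no match needed
  Position 5 ('c'): no match needed
  Position 6 ('c'): no match needed
  Position 7 ('e'): no match needed
  Position 8 ('d'): no match needed
All 2 characters matched => is a subsequence

1


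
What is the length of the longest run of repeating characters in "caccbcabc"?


Input: "caccbcabc"
Scanning for longest run:
  Position 1 ('a'): new char, reset run to 1
  Position 2 ('c'): new char, reset run to 1
  Position 3 ('c'): continues run of 'c', length=2
  Position 4 ('b'): new char, reset run to 1
  Position 5 ('c'): new char, reset run to 1
  Position 6 ('a'): new char, reset run to 1
  Position 7 ('b'): new char, reset run to 1
  Position 8 ('c'): new char, reset run to 1
Longest run: 'c' with length 2

2


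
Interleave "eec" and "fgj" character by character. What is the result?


Interleaving "eec" and "fgj":
  Position 0: 'e' from first, 'f' from second => "ef"
  Position 1: 'e' from first, 'g' from second => "eg"
  Position 2: 'c' from first, 'j' from second => "cj"
Result: efegcj

efegcj


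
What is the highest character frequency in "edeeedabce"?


Input: edeeedabce
Character counts:
  'a': 1
  'b': 1
  'c': 1
  'd': 2
  'e': 5
Maximum frequency: 5

5


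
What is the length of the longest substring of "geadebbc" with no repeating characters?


Input: "geadebbc"
Sliding window (track last position of each char):
  Position 0 ('g'): window [0,0] length 1 -- new best
  Position 1 ('e'): window [0,1] length 2 -- new best
  Position 2 ('a'): window [0,2] length 3 -- new best
  Position 3 ('d'): window [0,3] length 4 -- new best
  Position 4 ('e'): repeat (last at 1), move window start to 2
  Position 4 ('e'): window [2,4] length 3
  Position 5 ('b'): window [2,5] length 4
  Position 6 ('b'): repeat (last at 5), move window start to 6
  Position 6 ('b'): window [6,6] length 1
  Position 7 ('c'): window [6,7] length 2
Longest substring with no repeats: "gead" with length 4

4


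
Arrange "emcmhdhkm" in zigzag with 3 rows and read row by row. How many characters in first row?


Zigzag "emcmhdhkm" into 3 rows:
Placing characters:
  'e' => row 0
  'm' => row 1
  'c' => row 2
  'm' => row 1
  'h' => row 0
  'd' => row 1
  'h' => row 2
  'k' => row 1
  'm' => row 0
Rows:
  Row 0: "ehm"
  Row 1: "mmdk"
  Row 2: "ch"
First row length: 3

3


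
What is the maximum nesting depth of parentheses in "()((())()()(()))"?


Input: "()((())()()(()))"
Tracking depth:
  Position 0 '(': depth becomes 1
  Position 1 ')': depth becomes 0
  Position 2 '(': depth becomes 1
  Position 3 '(': depth becomes 2
  Position 4 '(': depth becomes 3
  Position 5 ')': depth becomes 2
  Position 6 ')': depth becomes 1
  Position 7 '(': depth becomes 2
  Position 8 ')': depth becomes 1
  Position 9 '(': depth becomes 2
  Position 10 ')': depth becomes 1
  Position 11 '(': depth becomes 2
  Position 12 '(': depth becomes 3
  Position 13 ')': depth becomes 2
  Position 14 ')': depth becomes 1
  Position 15 ')': depth becomes 0
Maximum depth reached: 3

3


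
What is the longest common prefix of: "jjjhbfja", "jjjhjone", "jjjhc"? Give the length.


Words: jjjhbfja, jjjhjone, jjjhc
  Position 0: all 'j' => match
  Position 1: all 'j' => match
  Position 2: all 'j' => match
  Position 3: all 'h' => match
  Position 4: ('b', 'j', 'c') => mismatch, stop
LCP = "jjjh" (length 4)

4


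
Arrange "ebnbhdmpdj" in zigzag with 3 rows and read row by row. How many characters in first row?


Zigzag "ebnbhdmpdj" into 3 rows:
Placing characters:
  'e' => row 0
  'b' => row 1
  'n' => row 2
  'b' => row 1
  'h' => row 0
  'd' => row 1
  'm' => row 2
  'p' => row 1
  'd' => row 0
  'j' => row 1
Rows:
  Row 0: "ehd"
  Row 1: "bbdpj"
  Row 2: "nm"
First row length: 3

3


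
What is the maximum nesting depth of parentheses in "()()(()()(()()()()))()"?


Input: "()()(()()(()()()()))()"
Tracking depth:
  Position 0 '(': depth becomes 1
  Position 1 ')': depth becomes 0
  Position 2 '(': depth becomes 1
  Position 3 ')': depth becomes 0
  Position 4 '(': depth becomes 1
  Position 5 '(': depth becomes 2
  Position 6 ')': depth becomes 1
  Position 7 '(': depth becomes 2
  Position 8 ')': depth becomes 1
  Position 9 '(': depth becomes 2
  Position 10 '(': depth becomes 3
  Position 11 ')': depth becomes 2
  Position 12 '(': depth becomes 3
  Position 13 ')': depth becomes 2
  Position 14 '(': depth becomes 3
  Position 15 ')': depth becomes 2
  Position 16 '(': depth becomes 3
  Position 17 ')': depth becomes 2
  Position 18 ')': depth becomes 1
  Position 19 ')': depth becomes 0
  Position 20 '(': depth becomes 1
  Position 21 ')': depth becomes 0
Maximum depth reached: 3

3


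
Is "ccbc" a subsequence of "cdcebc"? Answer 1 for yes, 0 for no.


Check if "ccbc" is a subsequence of "cdcebc"
Greedy scan:
  Position 0 ('c'): matches sub[0] = 'c'
  Position 1 ('d'): no match needed
  Position 2 ('c'): matches sub[1] = 'c'
  Position 3 ('e'): no match needed
  Position 4 ('b'): matches sub[2] = 'b'
  Position 5 ('c'): matches sub[3] = 'c'
All 4 characters matched => is a subsequence

1


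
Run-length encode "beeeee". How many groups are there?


Input: beeeee
Scanning for consecutive runs:
  Group 1: 'b' x 1 (positions 0-0)
  Group 2: 'e' x 5 (positions 1-5)
Total groups: 2

2


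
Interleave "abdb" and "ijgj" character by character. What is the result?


Interleaving "abdb" and "ijgj":
  Position 0: 'a' from first, 'i' from second => "ai"
  Position 1: 'b' from first, 'j' from second => "bj"
  Position 2: 'd' from first, 'g' from second => "dg"
  Position 3: 'b' from first, 'j' from second => "bj"
Result: aibjdgbj

aibjdgbj


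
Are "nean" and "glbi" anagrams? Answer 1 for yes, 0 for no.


Strings: "nean", "glbi"
Sorted first:  aenn
Sorted second: bgil
Differ at position 0: 'a' vs 'b' => not anagrams

0


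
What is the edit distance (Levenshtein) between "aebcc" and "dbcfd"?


Computing edit distance: "aebcc" -> "dbcfd"
DP table:
           d    b    c    f    d
      0    1    2    3    4    5
  a   1    1    2    3    4    5
  e   2    2    2    3    4    5
  b   3    3    2    3    4    5
  c   4    4    3    2    3    4
  c   5    5    4    3    3    4
Edit distance = dp[5][5] = 4

4


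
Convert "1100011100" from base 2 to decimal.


Input: "1100011100" in base 2
Positional expansion:
  Digit '1' (value 1) x 2^9 = 512
  Digit '1' (value 1) x 2^8 = 256
  Digit '0' (value 0) x 2^7 = 0
  Digit '0' (value 0) x 2^6 = 0
  Digit '0' (value 0) x 2^5 = 0
  Digit '1' (value 1) x 2^4 = 16
  Digit '1' (value 1) x 2^3 = 8
  Digit '1' (value 1) x 2^2 = 4
  Digit '0' (value 0) x 2^1 = 0
  Digit '0' (value 0) x 2^0 = 0
Sum = 796

796


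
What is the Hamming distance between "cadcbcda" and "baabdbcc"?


Comparing "cadcbcda" and "baabdbcc" position by position:
  Position 0: 'c' vs 'b' => differ
  Position 1: 'a' vs 'a' => same
  Position 2: 'd' vs 'a' => differ
  Position 3: 'c' vs 'b' => differ
  Position 4: 'b' vs 'd' => differ
  Position 5: 'c' vs 'b' => differ
  Position 6: 'd' vs 'c' => differ
  Position 7: 'a' vs 'c' => differ
Total differences (Hamming distance): 7

7


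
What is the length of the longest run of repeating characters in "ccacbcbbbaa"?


Input: "ccacbcbbbaa"
Scanning for longest run:
  Position 1 ('c'): continues run of 'c', length=2
  Position 2 ('a'): new char, reset run to 1
  Position 3 ('c'): new char, reset run to 1
  Position 4 ('b'): new char, reset run to 1
  Position 5 ('c'): new char, reset run to 1
  Position 6 ('b'): new char, reset run to 1
  Position 7 ('b'): continues run of 'b', length=2
  Position 8 ('b'): continues run of 'b', length=3
  Position 9 ('a'): new char, reset run to 1
  Position 10 ('a'): continues run of 'a', length=2
Longest run: 'b' with length 3

3
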